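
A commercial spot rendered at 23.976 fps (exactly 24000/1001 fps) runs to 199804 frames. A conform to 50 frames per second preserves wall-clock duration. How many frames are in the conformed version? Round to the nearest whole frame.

416675 frames

Frames at target rate = 199804 × (50) / (24000/1001) = 50000951/120 ≈ 416674.592.
Nearest whole frame: 416675.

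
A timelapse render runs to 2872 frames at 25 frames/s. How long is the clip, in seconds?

Running time = 2872 / (25) = 114.88 s.

114.88 seconds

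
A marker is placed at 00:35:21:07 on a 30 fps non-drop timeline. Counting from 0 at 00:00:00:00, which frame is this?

Total seconds to the label: (0 × 3600 + 35 × 60 + 21) = 2121.
Frame index = 2121 × 30 + 7 = 63637.

63637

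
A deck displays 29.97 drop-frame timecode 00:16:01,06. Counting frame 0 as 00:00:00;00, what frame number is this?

As if non-drop at 30 labels/s: (0 × 3600 + 16 × 60 + 1) × 30 + 6 = 28836.
Minute boundaries passed: 16; those not divisible by 10: 16 − 1 = 15; dropped labels = 2 × 15 = 30.
Actual frame index = 28836 − 30 = 28806.

28806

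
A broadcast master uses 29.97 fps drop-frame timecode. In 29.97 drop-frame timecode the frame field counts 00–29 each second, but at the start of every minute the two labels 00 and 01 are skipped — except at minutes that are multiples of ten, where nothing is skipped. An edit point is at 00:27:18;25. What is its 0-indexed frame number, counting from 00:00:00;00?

As if non-drop at 30 labels/s: (0 × 3600 + 27 × 60 + 18) × 30 + 25 = 49165.
Minute boundaries passed: 27; those not divisible by 10: 27 − 2 = 25; dropped labels = 2 × 25 = 50.
Actual frame index = 49165 − 50 = 49115.

49115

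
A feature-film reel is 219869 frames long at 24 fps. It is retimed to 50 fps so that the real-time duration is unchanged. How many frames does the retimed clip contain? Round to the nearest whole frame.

Frames at target rate = 219869 × (50) / (24) = 5496725/12 ≈ 458060.417.
Nearest whole frame: 458060.

458060 frames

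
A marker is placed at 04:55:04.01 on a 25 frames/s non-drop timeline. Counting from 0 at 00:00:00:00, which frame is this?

Total seconds to the label: (4 × 3600 + 55 × 60 + 4) = 17704.
Frame index = 17704 × 25 + 1 = 442601.

frame 442601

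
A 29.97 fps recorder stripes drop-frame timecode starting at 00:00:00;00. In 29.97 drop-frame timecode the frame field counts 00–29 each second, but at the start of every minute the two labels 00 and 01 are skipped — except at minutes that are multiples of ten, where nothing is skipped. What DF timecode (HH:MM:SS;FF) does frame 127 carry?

Ten DF minutes hold 17982 frames, so frame 127 lies in block 0 (frames 0–17981) with 127 frames into that block.
The block's first minute is 1800 frames and the rest 1798 each; 127 frames reaches minute 0, so 0 × 18 + 0 × 2 = 0 labels have been skipped so far.
Adding those back, label number 127 + 0 = 127 at 30 labels/s is 4 s + 7 f = 0 h 0 min 4 s frame 7, i.e. 00:00:04;07.

00:00:04;07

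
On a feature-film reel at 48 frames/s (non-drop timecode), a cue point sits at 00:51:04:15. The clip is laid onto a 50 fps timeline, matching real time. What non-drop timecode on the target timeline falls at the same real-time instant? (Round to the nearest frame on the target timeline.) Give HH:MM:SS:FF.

00:51:04:16

Source frame index: (0×3600 + 51×60 + 4) × 48 + 15 = 147087.
Real time: 147087 / (48) = 49029/16 s.
Target frame: (49029/16) × (50) = 1225725/8 ≈ 153215.625 → 153216.
At 50 labels/s: frame 153216 → 00:51:04:16.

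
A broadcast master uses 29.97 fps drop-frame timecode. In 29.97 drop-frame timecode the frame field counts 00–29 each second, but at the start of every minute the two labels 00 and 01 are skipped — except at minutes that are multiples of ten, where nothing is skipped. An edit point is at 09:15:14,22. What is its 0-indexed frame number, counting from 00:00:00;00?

Complete 10-minute blocks: 55, each 17982 frames → 989010.
Remaining 5 whole minutes in the current block: 1800 + 4 × 1798 = 8992 frames.
Within the current minute: 14 × 30 + 22 − 2 = 440 (labels ;00/;01 skipped at this minute). Total = 989010 + 8992 + 440 = 998442.

998442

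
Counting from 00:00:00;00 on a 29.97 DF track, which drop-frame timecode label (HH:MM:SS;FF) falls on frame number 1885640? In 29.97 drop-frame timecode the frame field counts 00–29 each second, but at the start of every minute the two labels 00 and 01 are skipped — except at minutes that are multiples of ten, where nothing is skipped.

17:28:37;18

Ten DF minutes hold 17982 frames, so frame 1885640 lies in block 104 (frames 1870128–1888109) with 15512 frames into that block.
The block's first minute is 1800 frames and the rest 1798 each; 15512 frames reaches minute 8, so 104 × 18 + 8 × 2 = 1888 labels have been skipped so far.
Adding those back, label number 1885640 + 1888 = 1887528 at 30 labels/s is 62917 s + 18 f = 17 h 28 min 37 s frame 18, i.e. 17:28:37;18.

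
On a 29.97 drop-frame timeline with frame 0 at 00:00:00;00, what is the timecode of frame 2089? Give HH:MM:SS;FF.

00:01:09;21

Each 10-minute DF block holds 10 × 60 × 30 − 9 × 2 = 17982 frames. 2089 ÷ 17982 → 0 full blocks, remainder 2089.
Within the partial block the first minute is 1800 frames and each further minute 1798, so 1 further minute boundary passed. Total skipped labels = 18 × 0 + 2 × 1 = 2.
Non-drop label index = 2089 + 2 = 2091; at 30 labels/s that is 00:01:09:21, i.e. DF 00:01:09;21.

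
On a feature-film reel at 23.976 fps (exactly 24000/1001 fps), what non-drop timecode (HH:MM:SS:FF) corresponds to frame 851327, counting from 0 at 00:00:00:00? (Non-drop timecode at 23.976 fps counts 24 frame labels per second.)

851327 ÷ 24 = 35471 full seconds, remainder 23 frames.
35471 s = 9 h 51 min 11 s.
Timecode: 09:51:11:23.

09:51:11:23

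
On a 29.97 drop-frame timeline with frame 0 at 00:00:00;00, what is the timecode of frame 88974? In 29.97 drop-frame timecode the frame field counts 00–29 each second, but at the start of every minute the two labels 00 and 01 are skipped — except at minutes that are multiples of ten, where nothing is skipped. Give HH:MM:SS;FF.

Ten DF minutes hold 17982 frames, so frame 88974 lies in block 4 (frames 71928–89909) with 17046 frames into that block.
The block's first minute is 1800 frames and the rest 1798 each; 17046 frames reaches minute 9, so 4 × 18 + 9 × 2 = 90 labels have been skipped so far.
Adding those back, label number 88974 + 90 = 89064 at 30 labels/s is 2968 s + 24 f = 0 h 49 min 28 s frame 24, i.e. 00:49:28;24.

00:49:28;24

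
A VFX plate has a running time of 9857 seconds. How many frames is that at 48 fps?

473136 frames

Frames = 9857 × 48 = 473136.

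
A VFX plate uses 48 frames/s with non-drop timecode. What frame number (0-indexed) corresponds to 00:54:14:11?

Total seconds to the label: (0 × 3600 + 54 × 60 + 14) = 3254.
Frame index = 3254 × 48 + 11 = 156203.

frame 156203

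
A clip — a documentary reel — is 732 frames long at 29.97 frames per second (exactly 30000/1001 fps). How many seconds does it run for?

24.4244 seconds

Running time = 732 / (30000/1001) = 24.4244 s.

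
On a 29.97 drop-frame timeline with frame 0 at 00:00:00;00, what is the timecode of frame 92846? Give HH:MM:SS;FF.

00:51:37;28

Ten DF minutes hold 17982 frames, so frame 92846 lies in block 5 (frames 89910–107891) with 2936 frames into that block.
The block's first minute is 1800 frames and the rest 1798 each; 2936 frames reaches minute 1, so 5 × 18 + 1 × 2 = 92 labels have been skipped so far.
Adding those back, label number 92846 + 92 = 92938 at 30 labels/s is 3097 s + 28 f = 0 h 51 min 37 s frame 28, i.e. 00:51:37;28.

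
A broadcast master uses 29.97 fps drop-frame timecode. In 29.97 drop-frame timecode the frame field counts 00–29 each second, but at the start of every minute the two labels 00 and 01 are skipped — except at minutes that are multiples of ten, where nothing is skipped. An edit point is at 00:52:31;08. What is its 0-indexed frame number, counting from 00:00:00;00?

As if non-drop at 30 labels/s: (0 × 3600 + 52 × 60 + 31) × 30 + 8 = 94538.
Minute boundaries passed: 52; those not divisible by 10: 52 − 5 = 47; dropped labels = 2 × 47 = 94.
Actual frame index = 94538 − 94 = 94444.

94444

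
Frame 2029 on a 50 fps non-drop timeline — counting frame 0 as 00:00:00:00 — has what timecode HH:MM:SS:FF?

2029 ÷ 50 = 40 full seconds, remainder 29 frames.
40 s = 0 h 0 min 40 s.
Timecode: 00:00:40:29.

00:00:40:29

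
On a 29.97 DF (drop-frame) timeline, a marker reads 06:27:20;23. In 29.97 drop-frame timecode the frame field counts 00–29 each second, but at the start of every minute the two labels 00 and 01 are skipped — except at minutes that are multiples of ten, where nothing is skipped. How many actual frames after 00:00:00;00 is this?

As if non-drop at 30 labels/s: (6 × 3600 + 27 × 60 + 20) × 30 + 23 = 697223.
Minute boundaries passed: 387; those not divisible by 10: 387 − 38 = 349; dropped labels = 2 × 349 = 698.
Actual frame index = 697223 − 698 = 696525.

696525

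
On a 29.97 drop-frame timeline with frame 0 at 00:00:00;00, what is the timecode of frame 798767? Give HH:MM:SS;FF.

07:24:12;07

Ten DF minutes hold 17982 frames, so frame 798767 lies in block 44 (frames 791208–809189) with 7559 frames into that block.
The block's first minute is 1800 frames and the rest 1798 each; 7559 frames reaches minute 4, so 44 × 18 + 4 × 2 = 800 labels have been skipped so far.
Adding those back, label number 798767 + 800 = 799567 at 30 labels/s is 26652 s + 7 f = 7 h 24 min 12 s frame 7, i.e. 07:24:12;07.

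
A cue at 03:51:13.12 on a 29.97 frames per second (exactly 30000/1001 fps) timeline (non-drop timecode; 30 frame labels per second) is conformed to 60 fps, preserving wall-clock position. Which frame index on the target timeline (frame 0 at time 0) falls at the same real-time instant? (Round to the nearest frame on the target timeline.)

Source frame index: (3×3600 + 51×60 + 13) × 30 + 12 = 416202.
Real time: 416202 / (30000/1001) = 69436367/5000 s.
Target frame: (69436367/5000) × (60) = 208309101/250 ≈ 833236.404 → 833236.

frame 833236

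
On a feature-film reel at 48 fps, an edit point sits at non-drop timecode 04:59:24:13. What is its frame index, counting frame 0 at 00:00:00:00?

Total seconds to the label: (4 × 3600 + 59 × 60 + 24) = 17964.
Frame index = 17964 × 48 + 13 = 862285.

862285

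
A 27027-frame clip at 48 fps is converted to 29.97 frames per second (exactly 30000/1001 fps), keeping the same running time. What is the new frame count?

Target frames = source frames × (target rate / source rate) = 27027 × (30000/1001)/(48) = 27027 × 625/1001 = 16875.

16875 frames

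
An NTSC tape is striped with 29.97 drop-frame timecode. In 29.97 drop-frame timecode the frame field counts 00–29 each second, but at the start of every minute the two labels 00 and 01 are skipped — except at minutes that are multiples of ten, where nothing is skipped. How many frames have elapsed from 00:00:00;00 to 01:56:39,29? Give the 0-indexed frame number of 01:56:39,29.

Complete 10-minute blocks: 11, each 17982 frames → 197802.
Remaining 6 whole minutes in the current block: 1800 + 5 × 1798 = 10790 frames.
Within the current minute: 39 × 30 + 29 − 2 = 1197 (labels ;00/;01 skipped at this minute). Total = 197802 + 10790 + 1197 = 209789.

209789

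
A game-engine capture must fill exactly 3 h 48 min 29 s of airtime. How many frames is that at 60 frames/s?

822540 frames

3 h 48 min 29 s = 13709 s.
Frames = 13709 × 60 = 822540.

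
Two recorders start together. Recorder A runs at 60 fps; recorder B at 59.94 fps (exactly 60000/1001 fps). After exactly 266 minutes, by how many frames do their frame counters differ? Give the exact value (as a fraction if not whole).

266 min = 15960 s.
A emits 60 × 15960 = 957600 frames; B emits 60000/1001 × 15960 = 136800000/143.
Difference = 136800/143 frames (≈ 956.6434); B is behind A.

136800/143 frames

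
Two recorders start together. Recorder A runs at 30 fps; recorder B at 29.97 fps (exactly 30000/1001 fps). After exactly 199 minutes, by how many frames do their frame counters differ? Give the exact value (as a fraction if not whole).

358200/1001 frames

199 min = 11940 s.
A emits 30 × 11940 = 358200 frames; B emits 30000/1001 × 11940 = 358200000/1001.
Difference = 358200/1001 frames (≈ 357.8422); B is behind A.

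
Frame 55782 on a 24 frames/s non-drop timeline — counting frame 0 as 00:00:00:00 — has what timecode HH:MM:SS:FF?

00:38:44:06

55782 ÷ 24 = 2324 full seconds, remainder 6 frames.
2324 s = 0 h 38 min 44 s.
Timecode: 00:38:44:06.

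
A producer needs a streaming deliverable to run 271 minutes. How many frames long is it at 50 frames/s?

813000 frames

271 min = 16260 s.
Frames = 16260 × 50 = 813000.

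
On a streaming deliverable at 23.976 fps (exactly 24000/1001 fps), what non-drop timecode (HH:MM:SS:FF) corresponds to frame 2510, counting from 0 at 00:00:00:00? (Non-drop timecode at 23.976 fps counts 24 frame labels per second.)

2510 ÷ 24 = 104 full seconds, remainder 14 frames.
104 s = 0 h 1 min 44 s.
Timecode: 00:01:44:14.

00:01:44:14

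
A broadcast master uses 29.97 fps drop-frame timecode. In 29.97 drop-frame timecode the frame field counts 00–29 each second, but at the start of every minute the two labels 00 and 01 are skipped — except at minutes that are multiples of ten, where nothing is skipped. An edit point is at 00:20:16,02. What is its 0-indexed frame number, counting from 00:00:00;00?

36446

As if non-drop at 30 labels/s: (0 × 3600 + 20 × 60 + 16) × 30 + 2 = 36482.
Minute boundaries passed: 20; those not divisible by 10: 20 − 2 = 18; dropped labels = 2 × 18 = 36.
Actual frame index = 36482 − 36 = 36446.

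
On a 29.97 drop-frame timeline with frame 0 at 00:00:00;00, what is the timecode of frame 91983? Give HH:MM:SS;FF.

Each 10-minute DF block holds 10 × 60 × 30 − 9 × 2 = 17982 frames. 91983 ÷ 17982 → 5 full blocks, remainder 2073.
Within the partial block the first minute is 1800 frames and each further minute 1798, so 1 further minute boundary passed. Total skipped labels = 18 × 5 + 2 × 1 = 92.
Non-drop label index = 91983 + 92 = 92075; at 30 labels/s that is 00:51:09:05, i.e. DF 00:51:09;05.

00:51:09;05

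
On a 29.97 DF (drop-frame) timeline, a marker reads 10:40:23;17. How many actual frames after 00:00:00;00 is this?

As if non-drop at 30 labels/s: (10 × 3600 + 40 × 60 + 23) × 30 + 17 = 1152707.
Minute boundaries passed: 640; those not divisible by 10: 640 − 64 = 576; dropped labels = 2 × 576 = 1152.
Actual frame index = 1152707 − 1152 = 1151555.

1151555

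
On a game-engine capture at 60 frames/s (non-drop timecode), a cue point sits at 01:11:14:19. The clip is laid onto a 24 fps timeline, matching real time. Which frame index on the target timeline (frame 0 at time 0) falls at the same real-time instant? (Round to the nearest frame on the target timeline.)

frame 102584

Source frame index: (1×3600 + 11×60 + 14) × 60 + 19 = 256459.
Real time: 256459 / (60) = 256459/60 s.
Target frame: (256459/60) × (24) = 512918/5 ≈ 102583.600 → 102584.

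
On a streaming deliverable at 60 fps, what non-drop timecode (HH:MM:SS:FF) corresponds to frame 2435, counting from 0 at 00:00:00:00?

2435 ÷ 60 = 40 full seconds, remainder 35 frames.
40 s = 0 h 0 min 40 s.
Timecode: 00:00:40:35.

00:00:40:35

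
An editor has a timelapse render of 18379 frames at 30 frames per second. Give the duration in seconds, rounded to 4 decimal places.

Running time = 18379 × 1/30 = 18379/30 s ≈ 612.6333 s.

612.6333 seconds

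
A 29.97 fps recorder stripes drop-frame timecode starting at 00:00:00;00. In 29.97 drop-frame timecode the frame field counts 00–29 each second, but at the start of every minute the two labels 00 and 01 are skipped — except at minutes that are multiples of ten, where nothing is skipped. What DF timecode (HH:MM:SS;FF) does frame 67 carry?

00:00:02;07

Ten DF minutes hold 17982 frames, so frame 67 lies in block 0 (frames 0–17981) with 67 frames into that block.
The block's first minute is 1800 frames and the rest 1798 each; 67 frames reaches minute 0, so 0 × 18 + 0 × 2 = 0 labels have been skipped so far.
Adding those back, label number 67 + 0 = 67 at 30 labels/s is 2 s + 7 f = 0 h 0 min 2 s frame 7, i.e. 00:00:02;07.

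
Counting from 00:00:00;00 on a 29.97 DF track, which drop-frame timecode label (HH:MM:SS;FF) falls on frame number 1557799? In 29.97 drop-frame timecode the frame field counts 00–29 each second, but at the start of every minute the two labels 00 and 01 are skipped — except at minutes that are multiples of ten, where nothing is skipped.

14:26:18;19

Ten DF minutes hold 17982 frames, so frame 1557799 lies in block 86 (frames 1546452–1564433) with 11347 frames into that block.
The block's first minute is 1800 frames and the rest 1798 each; 11347 frames reaches minute 6, so 86 × 18 + 6 × 2 = 1560 labels have been skipped so far.
Adding those back, label number 1557799 + 1560 = 1559359 at 30 labels/s is 51978 s + 19 f = 14 h 26 min 18 s frame 19, i.e. 14:26:18;19.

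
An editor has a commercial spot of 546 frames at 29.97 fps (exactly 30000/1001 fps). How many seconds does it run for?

Running time = 546 / (30000/1001) = 18.2182 s.

18.2182 seconds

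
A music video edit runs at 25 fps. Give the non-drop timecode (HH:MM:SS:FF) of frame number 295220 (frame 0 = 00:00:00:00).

295220 ÷ 25 = 11808 full seconds, remainder 20 frames.
11808 s = 3 h 16 min 48 s.
Timecode: 03:16:48:20.

03:16:48:20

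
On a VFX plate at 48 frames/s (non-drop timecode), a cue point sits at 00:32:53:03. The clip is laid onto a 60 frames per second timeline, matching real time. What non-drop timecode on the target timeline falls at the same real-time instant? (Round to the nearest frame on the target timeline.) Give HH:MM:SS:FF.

Source frame index: (0×3600 + 32×60 + 53) × 48 + 3 = 94707.
Real time: 94707 / (48) = 31569/16 s.
Target frame: (31569/16) × (60) = 473535/4 ≈ 118383.750 → 118384.
At 60 labels/s: frame 118384 → 00:32:53:04.

00:32:53:04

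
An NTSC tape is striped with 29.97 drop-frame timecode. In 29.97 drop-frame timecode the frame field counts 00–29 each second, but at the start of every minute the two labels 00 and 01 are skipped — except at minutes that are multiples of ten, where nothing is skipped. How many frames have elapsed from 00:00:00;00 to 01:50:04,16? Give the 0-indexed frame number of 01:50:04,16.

197938

Complete 10-minute blocks: 11, each 17982 frames → 197802.
Remaining 0 whole minutes in the current block: 0 frames.
Within the current minute: 4 × 30 + 16 = 136. Total = 197802 + 0 + 136 = 197938.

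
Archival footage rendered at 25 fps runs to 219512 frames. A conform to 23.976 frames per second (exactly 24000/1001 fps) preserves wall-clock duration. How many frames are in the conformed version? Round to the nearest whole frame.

210521 frames

Frames at target rate = 219512 × (24000/1001) / (25) = 210731520/1001 ≈ 210520.999.
Nearest whole frame: 210521.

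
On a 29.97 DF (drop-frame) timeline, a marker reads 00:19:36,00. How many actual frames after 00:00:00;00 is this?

35244

Complete 10-minute blocks: 1, each 17982 frames → 17982.
Remaining 9 whole minutes in the current block: 1800 + 8 × 1798 = 16184 frames.
Within the current minute: 36 × 30 + 0 − 2 = 1078 (labels ;00/;01 skipped at this minute). Total = 17982 + 16184 + 1078 = 35244.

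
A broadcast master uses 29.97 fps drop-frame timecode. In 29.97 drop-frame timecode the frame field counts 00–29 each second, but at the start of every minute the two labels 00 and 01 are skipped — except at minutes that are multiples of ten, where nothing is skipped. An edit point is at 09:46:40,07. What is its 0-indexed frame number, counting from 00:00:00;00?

1054951

As if non-drop at 30 labels/s: (9 × 3600 + 46 × 60 + 40) × 30 + 7 = 1056007.
Minute boundaries passed: 586; those not divisible by 10: 586 − 58 = 528; dropped labels = 2 × 528 = 1056.
Actual frame index = 1056007 − 1056 = 1054951.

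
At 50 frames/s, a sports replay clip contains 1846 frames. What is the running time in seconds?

Running time = 1846 / (50) = 36.92 s.

36.92 seconds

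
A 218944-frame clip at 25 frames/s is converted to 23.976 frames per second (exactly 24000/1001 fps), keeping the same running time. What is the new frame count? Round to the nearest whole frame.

209976 frames

Frames at target rate = 218944 × (24000/1001) / (25) = 19107840/91 ≈ 209976.264.
Nearest whole frame: 209976.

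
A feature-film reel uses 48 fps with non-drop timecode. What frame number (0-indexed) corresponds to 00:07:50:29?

Total seconds to the label: (0 × 3600 + 7 × 60 + 50) = 470.
Frame index = 470 × 48 + 29 = 22589.

22589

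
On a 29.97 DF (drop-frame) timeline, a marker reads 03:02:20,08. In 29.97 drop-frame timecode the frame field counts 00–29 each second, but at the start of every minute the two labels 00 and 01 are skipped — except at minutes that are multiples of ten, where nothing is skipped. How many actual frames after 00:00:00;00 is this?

327880

As if non-drop at 30 labels/s: (3 × 3600 + 2 × 60 + 20) × 30 + 8 = 328208.
Minute boundaries passed: 182; those not divisible by 10: 182 − 18 = 164; dropped labels = 2 × 164 = 328.
Actual frame index = 328208 − 328 = 327880.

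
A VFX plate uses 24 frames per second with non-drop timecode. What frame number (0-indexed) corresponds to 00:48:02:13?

frame 69181

Total seconds to the label: (0 × 3600 + 48 × 60 + 2) = 2882.
Frame index = 2882 × 24 + 13 = 69181.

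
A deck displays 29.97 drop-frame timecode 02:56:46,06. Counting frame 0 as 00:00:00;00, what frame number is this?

Complete 10-minute blocks: 17, each 17982 frames → 305694.
Remaining 6 whole minutes in the current block: 1800 + 5 × 1798 = 10790 frames.
Within the current minute: 46 × 30 + 6 − 2 = 1384 (labels ;00/;01 skipped at this minute). Total = 305694 + 10790 + 1384 = 317868.

317868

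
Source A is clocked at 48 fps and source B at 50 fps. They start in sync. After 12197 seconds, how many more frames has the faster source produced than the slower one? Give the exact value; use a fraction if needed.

A emits 48 × 12197 = 585456 frames; B emits 50 × 12197 = 609850.
Difference = 24394 frames; B is ahead of A.

24394 frames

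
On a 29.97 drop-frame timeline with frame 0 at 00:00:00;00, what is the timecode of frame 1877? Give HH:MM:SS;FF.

00:01:02;19

Each 10-minute DF block holds 10 × 60 × 30 − 9 × 2 = 17982 frames. 1877 ÷ 17982 → 0 full blocks, remainder 1877.
Within the partial block the first minute is 1800 frames and each further minute 1798, so 1 further minute boundary passed. Total skipped labels = 18 × 0 + 2 × 1 = 2.
Non-drop label index = 1877 + 2 = 1879; at 30 labels/s that is 00:01:02:19, i.e. DF 00:01:02;19.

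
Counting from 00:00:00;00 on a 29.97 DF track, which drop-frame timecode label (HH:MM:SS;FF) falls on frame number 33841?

Ten DF minutes hold 17982 frames, so frame 33841 lies in block 1 (frames 17982–35963) with 15859 frames into that block.
The block's first minute is 1800 frames and the rest 1798 each; 15859 frames reaches minute 8, so 1 × 18 + 8 × 2 = 34 labels have been skipped so far.
Adding those back, label number 33841 + 34 = 33875 at 30 labels/s is 1129 s + 5 f = 0 h 18 min 49 s frame 5, i.e. 00:18:49;05.

00:18:49;05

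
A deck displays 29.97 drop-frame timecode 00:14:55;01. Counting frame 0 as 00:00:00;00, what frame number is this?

Complete 10-minute blocks: 1, each 17982 frames → 17982.
Remaining 4 whole minutes in the current block: 1800 + 3 × 1798 = 7194 frames.
Within the current minute: 55 × 30 + 1 − 2 = 1649 (labels ;00/;01 skipped at this minute). Total = 17982 + 7194 + 1649 = 26825.

26825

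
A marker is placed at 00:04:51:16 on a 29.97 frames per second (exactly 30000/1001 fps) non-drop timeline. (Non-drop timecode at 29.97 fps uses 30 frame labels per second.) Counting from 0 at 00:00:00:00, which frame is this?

Total seconds to the label: (0 × 3600 + 4 × 60 + 51) = 291.
Frame index = 291 × 30 + 16 = 8746.

8746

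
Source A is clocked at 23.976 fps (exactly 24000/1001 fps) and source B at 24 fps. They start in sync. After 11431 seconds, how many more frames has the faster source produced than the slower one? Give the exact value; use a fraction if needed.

39192/143 frames

A emits 24000/1001 × 11431 = 39192000/143 frames; B emits 24 × 11431 = 274344.
Difference = 39192/143 frames (≈ 274.0699); B is ahead of A.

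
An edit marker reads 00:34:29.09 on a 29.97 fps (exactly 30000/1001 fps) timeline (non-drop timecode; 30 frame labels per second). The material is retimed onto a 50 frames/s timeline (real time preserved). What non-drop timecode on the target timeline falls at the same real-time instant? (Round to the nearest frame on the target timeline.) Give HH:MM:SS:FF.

Source frame index: (0×3600 + 34×60 + 29) × 30 + 9 = 62079.
Real time: 62079 / (30000/1001) = 20713693/10000 s.
Target frame: (20713693/10000) × (50) = 20713693/200 ≈ 103568.465 → 103568.
At 50 labels/s: frame 103568 → 00:34:31:18.

00:34:31:18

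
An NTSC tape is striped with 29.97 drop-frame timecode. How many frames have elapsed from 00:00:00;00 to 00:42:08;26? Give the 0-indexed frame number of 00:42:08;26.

As if non-drop at 30 labels/s: (0 × 3600 + 42 × 60 + 8) × 30 + 26 = 75866.
Minute boundaries passed: 42; those not divisible by 10: 42 − 4 = 38; dropped labels = 2 × 38 = 76.
Actual frame index = 75866 − 76 = 75790.

75790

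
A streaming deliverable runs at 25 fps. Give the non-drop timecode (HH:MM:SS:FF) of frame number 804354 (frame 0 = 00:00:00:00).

804354 ÷ 25 = 32174 full seconds, remainder 4 frames.
32174 s = 8 h 56 min 14 s.
Timecode: 08:56:14:04.

08:56:14:04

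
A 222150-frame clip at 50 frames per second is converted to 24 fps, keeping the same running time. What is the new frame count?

Target frames = source frames × (target rate / source rate) = 222150 × (24)/(50) = 222150 × 12/25 = 106632.

106632 frames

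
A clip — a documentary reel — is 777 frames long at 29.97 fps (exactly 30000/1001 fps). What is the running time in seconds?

Running time = 777 / (30000/1001) = 25.9259 s.

25.9259 seconds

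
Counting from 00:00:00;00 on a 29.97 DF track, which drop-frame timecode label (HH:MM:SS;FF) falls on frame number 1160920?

Ten DF minutes hold 17982 frames, so frame 1160920 lies in block 64 (frames 1150848–1168829) with 10072 frames into that block.
The block's first minute is 1800 frames and the rest 1798 each; 10072 frames reaches minute 5, so 64 × 18 + 5 × 2 = 1162 labels have been skipped so far.
Adding those back, label number 1160920 + 1162 = 1162082 at 30 labels/s is 38736 s + 2 f = 10 h 45 min 36 s frame 2, i.e. 10:45:36;02.

10:45:36;02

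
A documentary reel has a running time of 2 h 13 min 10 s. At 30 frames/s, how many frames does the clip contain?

239700 frames

2 h 13 min 10 s = 7990 s.
Frames = 7990 × 30 = 239700.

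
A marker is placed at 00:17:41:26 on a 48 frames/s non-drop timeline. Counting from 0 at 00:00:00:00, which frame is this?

50954

Total seconds to the label: (0 × 3600 + 17 × 60 + 41) = 1061.
Frame index = 1061 × 48 + 26 = 50954.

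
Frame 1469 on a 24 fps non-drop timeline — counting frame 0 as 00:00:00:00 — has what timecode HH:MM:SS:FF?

1469 ÷ 24 = 61 full seconds, remainder 5 frames.
61 s = 0 h 1 min 1 s.
Timecode: 00:01:01:05.

00:01:01:05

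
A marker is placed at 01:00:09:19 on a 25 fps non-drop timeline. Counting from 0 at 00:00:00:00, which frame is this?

Total seconds to the label: (1 × 3600 + 0 × 60 + 9) = 3609.
Frame index = 3609 × 25 + 19 = 90244.

frame 90244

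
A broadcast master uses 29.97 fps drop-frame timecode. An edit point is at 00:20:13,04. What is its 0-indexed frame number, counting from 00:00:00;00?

Complete 10-minute blocks: 2, each 17982 frames → 35964.
Remaining 0 whole minutes in the current block: 0 frames.
Within the current minute: 13 × 30 + 4 = 394. Total = 35964 + 0 + 394 = 36358.

36358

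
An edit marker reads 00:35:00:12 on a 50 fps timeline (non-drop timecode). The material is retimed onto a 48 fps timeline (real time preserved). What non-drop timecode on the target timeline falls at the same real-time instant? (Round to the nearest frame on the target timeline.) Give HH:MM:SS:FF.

Source frame index: (0×3600 + 35×60 + 0) × 50 + 12 = 105012.
Real time: 105012 / (50) = 52506/25 s.
Target frame: (52506/25) × (48) = 2520288/25 ≈ 100811.520 → 100812.
At 48 labels/s: frame 100812 → 00:35:00:12.

00:35:00:12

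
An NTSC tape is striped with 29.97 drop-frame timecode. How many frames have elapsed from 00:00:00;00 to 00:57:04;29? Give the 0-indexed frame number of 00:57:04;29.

Complete 10-minute blocks: 5, each 17982 frames → 89910.
Remaining 7 whole minutes in the current block: 1800 + 6 × 1798 = 12588 frames.
Within the current minute: 4 × 30 + 29 − 2 = 147 (labels ;00/;01 skipped at this minute). Total = 89910 + 12588 + 147 = 102645.

102645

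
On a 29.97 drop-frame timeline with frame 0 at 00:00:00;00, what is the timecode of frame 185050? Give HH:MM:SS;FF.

Ten DF minutes hold 17982 frames, so frame 185050 lies in block 10 (frames 179820–197801) with 5230 frames into that block.
The block's first minute is 1800 frames and the rest 1798 each; 5230 frames reaches minute 2, so 10 × 18 + 2 × 2 = 184 labels have been skipped so far.
Adding those back, label number 185050 + 184 = 185234 at 30 labels/s is 6174 s + 14 f = 1 h 42 min 54 s frame 14, i.e. 01:42:54;14.

01:42:54;14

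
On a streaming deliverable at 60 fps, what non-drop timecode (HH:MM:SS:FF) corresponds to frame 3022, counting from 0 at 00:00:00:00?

00:00:50:22

3022 ÷ 60 = 50 full seconds, remainder 22 frames.
50 s = 0 h 0 min 50 s.
Timecode: 00:00:50:22.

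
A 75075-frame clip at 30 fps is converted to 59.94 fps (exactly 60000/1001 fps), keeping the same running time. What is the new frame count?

Target frames = source frames × (target rate / source rate) = 75075 × (60000/1001)/(30) = 75075 × 2000/1001 = 150000.

150000 frames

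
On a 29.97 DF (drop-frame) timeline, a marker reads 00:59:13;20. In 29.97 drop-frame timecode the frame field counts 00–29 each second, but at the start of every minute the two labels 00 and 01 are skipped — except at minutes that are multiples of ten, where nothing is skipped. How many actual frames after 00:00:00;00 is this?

106502

Complete 10-minute blocks: 5, each 17982 frames → 89910.
Remaining 9 whole minutes in the current block: 1800 + 8 × 1798 = 16184 frames.
Within the current minute: 13 × 30 + 20 − 2 = 408 (labels ;00/;01 skipped at this minute). Total = 89910 + 16184 + 408 = 106502.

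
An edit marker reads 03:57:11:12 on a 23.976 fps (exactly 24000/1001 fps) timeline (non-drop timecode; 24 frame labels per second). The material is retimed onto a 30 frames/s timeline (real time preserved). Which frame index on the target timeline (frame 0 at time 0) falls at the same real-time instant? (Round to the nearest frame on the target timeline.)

frame 427372

Source frame index: (3×3600 + 57×60 + 11) × 24 + 12 = 341556.
Real time: 341556 / (24000/1001) = 28491463/2000 s.
Target frame: (28491463/2000) × (30) = 85474389/200 ≈ 427371.945 → 427372.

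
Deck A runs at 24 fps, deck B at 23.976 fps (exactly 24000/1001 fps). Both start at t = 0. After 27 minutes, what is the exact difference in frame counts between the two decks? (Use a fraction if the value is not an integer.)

27 min = 1620 s.
A emits 24 × 1620 = 38880 frames; B emits 24000/1001 × 1620 = 38880000/1001.
Difference = 38880/1001 frames (≈ 38.8412); B is behind A.

38880/1001 frames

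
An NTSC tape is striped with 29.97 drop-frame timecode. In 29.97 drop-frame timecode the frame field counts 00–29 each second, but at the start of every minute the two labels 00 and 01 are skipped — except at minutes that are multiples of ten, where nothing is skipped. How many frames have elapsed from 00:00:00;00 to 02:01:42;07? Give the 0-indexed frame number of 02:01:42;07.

Complete 10-minute blocks: 12, each 17982 frames → 215784.
Remaining 1 whole minute in the current block: 1800 + 0 × 1798 = 1800 frames.
Within the current minute: 42 × 30 + 7 − 2 = 1265 (labels ;00/;01 skipped at this minute). Total = 215784 + 1800 + 1265 = 218849.

218849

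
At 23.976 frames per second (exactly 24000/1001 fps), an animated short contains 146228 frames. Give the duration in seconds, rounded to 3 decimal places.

6098.926 seconds

Running time = 146228 × 1001/24000 = 36593557/6000 s ≈ 6098.926 s.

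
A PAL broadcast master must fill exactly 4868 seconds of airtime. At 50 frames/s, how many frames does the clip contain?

Frames = 4868 × 50 = 243400.

243400 frames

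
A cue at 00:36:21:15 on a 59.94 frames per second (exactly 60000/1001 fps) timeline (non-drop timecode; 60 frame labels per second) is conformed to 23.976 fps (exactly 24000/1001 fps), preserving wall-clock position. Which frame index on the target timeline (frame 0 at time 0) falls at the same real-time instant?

Source frame index: (0×3600 + 36×60 + 21) × 60 + 15 = 130875.
Real time: 130875 / (60000/1001) = 349349/160 s.
Target frame: (349349/160) × (24000/1001) = 52350.

frame 52350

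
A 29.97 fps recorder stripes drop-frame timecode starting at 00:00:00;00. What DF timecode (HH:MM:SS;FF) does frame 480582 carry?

Each 10-minute DF block holds 10 × 60 × 30 − 9 × 2 = 17982 frames. 480582 ÷ 17982 → 26 full blocks, remainder 13050.
Within the partial block the first minute is 1800 frames and each further minute 1798, so 7 further minute boundaries passed. Total skipped labels = 18 × 26 + 2 × 7 = 482.
Non-drop label index = 480582 + 482 = 481064; at 30 labels/s that is 04:27:15:14, i.e. DF 04:27:15;14.

04:27:15;14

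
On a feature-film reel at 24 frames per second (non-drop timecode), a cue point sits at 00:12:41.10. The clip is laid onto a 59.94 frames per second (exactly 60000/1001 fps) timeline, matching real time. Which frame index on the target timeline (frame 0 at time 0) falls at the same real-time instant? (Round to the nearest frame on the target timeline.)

Source frame index: (0×3600 + 12×60 + 41) × 24 + 10 = 18274.
Real time: 18274 / (24) = 9137/12 s.
Target frame: (9137/12) × (60000/1001) = 45685000/1001 ≈ 45639.361 → 45639.

frame 45639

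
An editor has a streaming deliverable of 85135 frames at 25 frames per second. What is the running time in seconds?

3405.4 seconds

Running time = 85135 / (25) = 3405.4 s.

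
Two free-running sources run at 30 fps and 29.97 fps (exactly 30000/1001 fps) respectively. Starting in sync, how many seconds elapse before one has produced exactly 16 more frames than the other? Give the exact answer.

8008/15 seconds

The gap grows by |30000/1001 − 30| = 30/1001 frames per second.
Time for a 16-frame gap: 16 ÷ (30/1001) = 8008/15 s.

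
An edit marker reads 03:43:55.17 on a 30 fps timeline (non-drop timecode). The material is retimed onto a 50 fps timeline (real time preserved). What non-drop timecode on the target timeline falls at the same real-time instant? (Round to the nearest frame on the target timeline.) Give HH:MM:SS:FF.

Source frame index: (3×3600 + 43×60 + 55) × 30 + 17 = 403067.
Real time: 403067 / (30) = 403067/30 s.
Target frame: (403067/30) × (50) = 2015335/3 ≈ 671778.333 → 671778.
At 50 labels/s: frame 671778 → 03:43:55:28.

03:43:55:28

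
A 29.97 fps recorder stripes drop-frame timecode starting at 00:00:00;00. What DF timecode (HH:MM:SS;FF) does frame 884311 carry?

Each 10-minute DF block holds 10 × 60 × 30 − 9 × 2 = 17982 frames. 884311 ÷ 17982 → 49 full blocks, remainder 3193.
Within the partial block the first minute is 1800 frames and each further minute 1798, so 1 further minute boundary passed. Total skipped labels = 18 × 49 + 2 × 1 = 884.
Non-drop label index = 884311 + 884 = 885195; at 30 labels/s that is 08:11:46:15, i.e. DF 08:11:46;15.

08:11:46;15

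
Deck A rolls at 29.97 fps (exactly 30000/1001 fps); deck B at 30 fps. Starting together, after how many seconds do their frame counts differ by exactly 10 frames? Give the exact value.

The gap grows by |30 − 30000/1001| = 30/1001 frames per second.
Time for a 10-frame gap: 10 ÷ (30/1001) = 1001/3 s.

1001/3 seconds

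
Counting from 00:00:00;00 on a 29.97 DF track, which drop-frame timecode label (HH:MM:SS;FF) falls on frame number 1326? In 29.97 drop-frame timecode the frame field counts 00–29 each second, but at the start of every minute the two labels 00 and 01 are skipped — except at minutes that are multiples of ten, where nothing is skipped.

Each 10-minute DF block holds 10 × 60 × 30 − 9 × 2 = 17982 frames. 1326 ÷ 17982 → 0 full blocks, remainder 1326.
Within the partial block the first minute is 1800 frames and each further minute 1798, so 0 further minute boundaries passed. Total skipped labels = 18 × 0 + 2 × 0 = 0.
Non-drop label index = 1326 + 0 = 1326; at 30 labels/s that is 00:00:44:06, i.e. DF 00:00:44;06.

00:00:44;06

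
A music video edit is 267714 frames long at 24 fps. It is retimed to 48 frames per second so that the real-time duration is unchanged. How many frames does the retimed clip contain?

535428 frames

Frames at target rate = 267714 × (48) / (24) = 535428.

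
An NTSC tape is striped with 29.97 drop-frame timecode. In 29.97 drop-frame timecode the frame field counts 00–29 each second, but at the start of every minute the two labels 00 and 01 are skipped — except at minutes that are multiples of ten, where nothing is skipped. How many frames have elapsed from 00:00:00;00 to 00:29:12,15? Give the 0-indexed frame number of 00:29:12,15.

Complete 10-minute blocks: 2, each 17982 frames → 35964.
Remaining 9 whole minutes in the current block: 1800 + 8 × 1798 = 16184 frames.
Within the current minute: 12 × 30 + 15 − 2 = 373 (labels ;00/;01 skipped at this minute). Total = 35964 + 16184 + 373 = 52521.

52521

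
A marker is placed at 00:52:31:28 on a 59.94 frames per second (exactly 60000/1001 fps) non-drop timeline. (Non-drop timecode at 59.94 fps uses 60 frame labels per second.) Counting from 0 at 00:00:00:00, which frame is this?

Total seconds to the label: (0 × 3600 + 52 × 60 + 31) = 3151.
Frame index = 3151 × 60 + 28 = 189088.

frame 189088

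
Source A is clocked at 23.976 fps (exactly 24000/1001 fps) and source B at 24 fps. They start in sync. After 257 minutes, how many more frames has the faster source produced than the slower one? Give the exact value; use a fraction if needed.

370080/1001 frames

257 min = 15420 s.
A emits 24000/1001 × 15420 = 370080000/1001 frames; B emits 24 × 15420 = 370080.
Difference = 370080/1001 frames (≈ 369.7103); B is ahead of A.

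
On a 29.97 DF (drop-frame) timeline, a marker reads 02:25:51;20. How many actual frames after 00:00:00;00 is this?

262288

As if non-drop at 30 labels/s: (2 × 3600 + 25 × 60 + 51) × 30 + 20 = 262550.
Minute boundaries passed: 145; those not divisible by 10: 145 − 14 = 131; dropped labels = 2 × 131 = 262.
Actual frame index = 262550 − 262 = 262288.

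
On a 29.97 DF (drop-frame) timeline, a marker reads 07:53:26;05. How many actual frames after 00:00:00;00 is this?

Complete 10-minute blocks: 47, each 17982 frames → 845154.
Remaining 3 whole minutes in the current block: 1800 + 2 × 1798 = 5396 frames.
Within the current minute: 26 × 30 + 5 − 2 = 783 (labels ;00/;01 skipped at this minute). Total = 845154 + 5396 + 783 = 851333.

851333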